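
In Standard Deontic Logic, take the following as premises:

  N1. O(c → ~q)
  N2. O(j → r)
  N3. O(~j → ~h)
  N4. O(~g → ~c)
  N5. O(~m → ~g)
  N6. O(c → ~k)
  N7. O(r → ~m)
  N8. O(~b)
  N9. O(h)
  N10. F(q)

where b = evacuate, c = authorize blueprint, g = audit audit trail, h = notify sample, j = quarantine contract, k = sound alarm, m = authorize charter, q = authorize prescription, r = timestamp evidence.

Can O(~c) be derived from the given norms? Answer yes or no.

Premise 9 states O(h) outright.
The contrapositive of premise 3 (O(~j → ~h)) is O(h → j), and O(h) is already established, so O(j).
From O(j) and premise 2, O(j → r), we obtain O(r).
With premise 7, O(r → ~m), the K-axiom yields O(~m).
Premise 5 is O(~m → ~g); since O(~m), deontic closure gives O(~g).
Premise 4 is O(~g → ~c); since O(~g), deontic closure gives O(~c).
Premises 1, 6, 8, 10 do not contribute to this derivation.
So O(~c) follows.

Yes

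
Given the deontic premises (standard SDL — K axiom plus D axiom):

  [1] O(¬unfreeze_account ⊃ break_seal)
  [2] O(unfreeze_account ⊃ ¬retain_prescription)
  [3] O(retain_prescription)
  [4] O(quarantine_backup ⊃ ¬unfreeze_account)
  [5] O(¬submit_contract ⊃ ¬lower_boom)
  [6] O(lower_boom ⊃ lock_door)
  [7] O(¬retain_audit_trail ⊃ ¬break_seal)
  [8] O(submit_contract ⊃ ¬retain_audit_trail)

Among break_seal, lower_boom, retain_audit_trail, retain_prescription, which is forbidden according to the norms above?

Premise 3 states O(retain_prescription) outright.
The contrapositive of premise 2 (O(unfreeze_account ⊃ ¬retain_prescription)) is O(retain_prescription ⊃ ¬unfreeze_account), and O(retain_prescription) is already established, so O(¬unfreeze_account).
With premise 1, O(¬unfreeze_account ⊃ break_seal), the K-axiom yields O(break_seal).
Premise 7, O(¬retain_audit_trail ⊃ ¬break_seal), contraposes to O(break_seal ⊃ retain_audit_trail); with O(break_seal) we get O(retain_audit_trail).
The contrapositive of premise 8 (O(submit_contract ⊃ ¬retain_audit_trail)) is O(retain_audit_trail ⊃ ¬submit_contract), and O(retain_audit_trail) is already established, so O(¬submit_contract).
Applying K to premise 5 (O(¬submit_contract ⊃ ¬lower_boom)) and O(¬submit_contract) yields O(¬lower_boom).
So O(¬lower_boom) holds, i.e. lower_boom is forbidden. None of the other listed options is forbidden under the premises.

lower_boom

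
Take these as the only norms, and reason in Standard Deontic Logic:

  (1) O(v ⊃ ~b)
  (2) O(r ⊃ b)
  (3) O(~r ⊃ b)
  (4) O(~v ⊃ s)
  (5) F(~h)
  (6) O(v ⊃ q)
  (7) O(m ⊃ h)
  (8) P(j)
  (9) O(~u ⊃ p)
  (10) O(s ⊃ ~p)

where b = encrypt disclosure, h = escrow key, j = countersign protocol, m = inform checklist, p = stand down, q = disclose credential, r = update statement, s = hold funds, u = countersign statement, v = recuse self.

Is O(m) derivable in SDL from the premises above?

No

Premise 7 is O(m ⊃ h); even if O(h) held, inferring O(m) would be affirming the consequent — invalid.
No other premise forces O(m). An ideal world satisfying every premise can still have m false, so O(m) is not derivable.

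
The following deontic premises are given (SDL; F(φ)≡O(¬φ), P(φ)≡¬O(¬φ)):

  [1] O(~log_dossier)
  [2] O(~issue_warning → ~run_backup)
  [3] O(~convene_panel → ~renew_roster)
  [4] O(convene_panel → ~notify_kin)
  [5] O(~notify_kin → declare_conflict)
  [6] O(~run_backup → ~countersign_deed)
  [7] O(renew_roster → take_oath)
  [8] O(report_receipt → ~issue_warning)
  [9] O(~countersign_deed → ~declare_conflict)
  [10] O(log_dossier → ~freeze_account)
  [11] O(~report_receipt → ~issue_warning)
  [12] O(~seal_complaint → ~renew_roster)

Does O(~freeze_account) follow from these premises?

Premise 10 is O(log_dossier → ~freeze_account), but O(log_dossier) is not derivable from the premises, so it does not yield O(~freeze_account).
No other premise forces O(~freeze_account). An ideal world satisfying every premise can still have ~freeze_account false, so O(~freeze_account) is not derivable.

No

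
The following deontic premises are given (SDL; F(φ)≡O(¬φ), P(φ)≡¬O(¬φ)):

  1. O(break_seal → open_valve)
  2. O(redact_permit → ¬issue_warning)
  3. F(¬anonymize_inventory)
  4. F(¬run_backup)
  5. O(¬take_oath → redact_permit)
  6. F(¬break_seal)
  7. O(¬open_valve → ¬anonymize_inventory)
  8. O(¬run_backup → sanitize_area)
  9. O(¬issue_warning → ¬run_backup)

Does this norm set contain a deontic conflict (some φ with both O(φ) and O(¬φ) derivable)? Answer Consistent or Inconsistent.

Consistent

Premise 7 is O(¬open_valve → ¬anonymize_inventory), but O(¬open_valve) is not derivable from the premises, so it does not yield O(¬anonymize_inventory).
So O(¬anonymize_inventory) is not derivable, and the apparent clash with O(anonymize_inventory) does not arise.
A world satisfying every obligation exists (e.g. anonymize_inventory=true, break_seal=true, issue_warning=true, open_valve=true, redact_permit=false, run_backup=true, sanitize_area=false, take_oath=true); no atom is both obligatory and forbidden, so the set is consistent.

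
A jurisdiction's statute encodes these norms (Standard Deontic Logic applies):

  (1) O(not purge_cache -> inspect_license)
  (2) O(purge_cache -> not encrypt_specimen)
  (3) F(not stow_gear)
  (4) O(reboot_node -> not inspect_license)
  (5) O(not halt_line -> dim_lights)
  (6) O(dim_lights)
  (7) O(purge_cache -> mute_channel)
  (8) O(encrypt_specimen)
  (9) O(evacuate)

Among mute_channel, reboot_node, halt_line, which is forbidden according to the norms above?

From premise 8 we have O(encrypt_specimen).
The contrapositive of premise 2 (O(purge_cache -> not encrypt_specimen)) is O(encrypt_specimen -> not purge_cache), and O(encrypt_specimen) is already established, so O(not purge_cache).
Premise 1 is O(not purge_cache -> inspect_license); since O(not purge_cache), deontic closure gives O(inspect_license).
The contrapositive of premise 4 (O(reboot_node -> not inspect_license)) is O(inspect_license -> not reboot_node), and O(inspect_license) is already established, so O(not reboot_node).
So O(not reboot_node) holds, i.e. reboot_node is forbidden. None of the other listed options is forbidden under the premises.

reboot_node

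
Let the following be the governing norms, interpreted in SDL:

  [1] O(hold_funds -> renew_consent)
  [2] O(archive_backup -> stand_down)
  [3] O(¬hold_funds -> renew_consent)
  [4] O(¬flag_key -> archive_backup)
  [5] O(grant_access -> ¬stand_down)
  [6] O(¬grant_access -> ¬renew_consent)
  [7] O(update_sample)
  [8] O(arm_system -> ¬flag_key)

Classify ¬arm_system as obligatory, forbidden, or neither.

Premises 1 and 3 cover both cases: O(hold_funds -> renew_consent) and O(¬hold_funds -> renew_consent). Since hold_funds ∨ ¬hold_funds is a tautology, O(renew_consent) follows.
Premise 6, O(¬grant_access -> ¬renew_consent), contraposes to O(renew_consent -> grant_access); with O(renew_consent) we get O(grant_access).
Premise 5 is O(grant_access -> ¬stand_down); since O(grant_access), deontic closure gives O(¬stand_down).
The contrapositive of premise 2 (O(archive_backup -> stand_down)) is O(¬stand_down -> ¬archive_backup), and O(¬stand_down) is already established, so O(¬archive_backup).
Premise 4 is O(¬flag_key -> archive_backup); contrapositively O(¬archive_backup -> flag_key). Since O(¬archive_backup) holds, K gives O(flag_key).
Premise 8 is O(arm_system -> ¬flag_key); contrapositively O(flag_key -> ¬arm_system). Since O(flag_key) holds, K gives O(¬arm_system).
Premise 7 does not contribute to this derivation.
Hence ¬arm_system is obligatory.

Obligatory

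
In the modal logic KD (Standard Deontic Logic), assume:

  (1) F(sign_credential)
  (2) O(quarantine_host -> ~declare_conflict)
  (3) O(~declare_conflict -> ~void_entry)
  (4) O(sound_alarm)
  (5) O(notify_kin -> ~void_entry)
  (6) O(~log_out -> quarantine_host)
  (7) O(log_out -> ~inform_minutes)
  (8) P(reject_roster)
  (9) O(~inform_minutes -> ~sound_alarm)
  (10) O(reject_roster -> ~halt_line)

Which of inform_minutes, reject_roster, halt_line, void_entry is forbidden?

void_entry

From premise 4 we have O(sound_alarm).
Premise 9, O(~inform_minutes -> ~sound_alarm), contraposes to O(sound_alarm -> inform_minutes); with O(sound_alarm) we get O(inform_minutes).
Premise 7, O(log_out -> ~inform_minutes), contraposes to O(inform_minutes -> ~log_out); with O(inform_minutes) we get O(~log_out).
From O(~log_out) and premise 6, O(~log_out -> quarantine_host), we obtain O(quarantine_host).
Premise 2 is O(quarantine_host -> ~declare_conflict); since O(quarantine_host), deontic closure gives O(~declare_conflict).
Premise 3 is O(~declare_conflict -> ~void_entry); since O(~declare_conflict), deontic closure gives O(~void_entry).
So O(~void_entry) holds, i.e. void_entry is forbidden. None of the other listed options is forbidden under the premises.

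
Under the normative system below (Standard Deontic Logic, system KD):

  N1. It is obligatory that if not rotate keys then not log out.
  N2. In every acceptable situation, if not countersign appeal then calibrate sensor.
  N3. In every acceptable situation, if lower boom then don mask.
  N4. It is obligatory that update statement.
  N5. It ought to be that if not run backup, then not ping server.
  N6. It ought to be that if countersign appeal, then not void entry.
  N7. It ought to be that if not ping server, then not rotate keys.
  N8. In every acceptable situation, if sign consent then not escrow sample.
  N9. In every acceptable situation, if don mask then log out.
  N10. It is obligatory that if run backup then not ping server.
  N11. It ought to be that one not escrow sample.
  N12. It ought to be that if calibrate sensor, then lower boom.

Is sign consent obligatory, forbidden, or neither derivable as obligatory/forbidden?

Premise 8 is O(sign_consent → ¬escrow_sample); even if O(¬escrow_sample) held, inferring O(sign_consent) would be affirming the consequent — invalid.
No premise or chain of K-axiom applications forces O(sign_consent), and none forces O(¬sign_consent). So sign_consent is neither obligatory nor forbidden under these norms.

Neither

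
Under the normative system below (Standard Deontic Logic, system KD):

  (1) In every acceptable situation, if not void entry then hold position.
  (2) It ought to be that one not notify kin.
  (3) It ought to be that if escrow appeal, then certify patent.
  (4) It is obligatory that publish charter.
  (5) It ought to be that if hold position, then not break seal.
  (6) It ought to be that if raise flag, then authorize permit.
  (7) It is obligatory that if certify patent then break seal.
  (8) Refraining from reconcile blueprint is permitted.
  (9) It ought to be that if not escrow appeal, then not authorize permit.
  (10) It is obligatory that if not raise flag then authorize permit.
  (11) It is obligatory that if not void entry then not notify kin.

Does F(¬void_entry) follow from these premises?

Yes

Premises 6 and 10 are O(raise_flag → authorize_permit) and O(¬raise_flag → authorize_permit); every ideal world satisfies raise_flag or ¬raise_flag, so in either case authorize_permit holds — hence O(authorize_permit).
The contrapositive of premise 9 (O(¬escrow_appeal → ¬authorize_permit)) is O(authorize_permit → escrow_appeal), and O(authorize_permit) is already established, so O(escrow_appeal).
Premise 3 is O(escrow_appeal → certify_patent); since O(escrow_appeal), deontic closure gives O(certify_patent).
From O(certify_patent) and premise 7, O(certify_patent → break_seal), we obtain O(break_seal).
Premise 5 is O(hold_position → ¬break_seal); contrapositively O(break_seal → ¬hold_position). Since O(break_seal) holds, K gives O(¬hold_position).
The contrapositive of premise 1 (O(¬void_entry → hold_position)) is O(¬hold_position → void_entry), and O(¬hold_position) is already established, so O(void_entry).
Premises 2, 4, 8, 11 do not contribute to this derivation.
So O(void_entry) holds, i.e. F(¬void_entry). The claim follows.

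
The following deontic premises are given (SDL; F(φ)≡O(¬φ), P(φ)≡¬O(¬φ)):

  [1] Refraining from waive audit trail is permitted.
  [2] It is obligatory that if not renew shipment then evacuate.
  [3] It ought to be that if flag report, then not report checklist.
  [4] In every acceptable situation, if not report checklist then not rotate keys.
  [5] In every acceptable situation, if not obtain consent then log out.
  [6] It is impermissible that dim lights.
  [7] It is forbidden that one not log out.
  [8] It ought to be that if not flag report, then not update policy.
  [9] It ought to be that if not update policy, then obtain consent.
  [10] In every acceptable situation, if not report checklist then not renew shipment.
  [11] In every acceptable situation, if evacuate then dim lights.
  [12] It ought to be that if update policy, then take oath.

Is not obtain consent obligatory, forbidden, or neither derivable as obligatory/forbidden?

Forbidden

F(dim_lights) at premise 6 means O(¬dim_lights).
Premise 11 is O(evacuate → dim_lights); contrapositively O(¬dim_lights → ¬evacuate). Since O(¬dim_lights) holds, K gives O(¬evacuate).
Premise 2 is O(¬renew_shipment → evacuate); contrapositively O(¬evacuate → renew_shipment). Since O(¬evacuate) holds, K gives O(renew_shipment).
Premise 10, O(¬report_checklist → ¬renew_shipment), contraposes to O(renew_shipment → report_checklist); with O(renew_shipment) we get O(report_checklist).
Premise 3, O(flag_report → ¬report_checklist), contraposes to O(report_checklist → ¬flag_report); with O(report_checklist) we get O(¬flag_report).
With premise 8, O(¬flag_report → ¬update_policy), the K-axiom yields O(¬update_policy).
Premise 9 is O(¬update_policy → obtain_consent); since O(¬update_policy), deontic closure gives O(obtain_consent).
Premises 1, 4, 5, 7, 12 do not contribute to this derivation.
Thus O(obtain_consent), which is F(¬obtain_consent): ¬obtain_consent is forbidden.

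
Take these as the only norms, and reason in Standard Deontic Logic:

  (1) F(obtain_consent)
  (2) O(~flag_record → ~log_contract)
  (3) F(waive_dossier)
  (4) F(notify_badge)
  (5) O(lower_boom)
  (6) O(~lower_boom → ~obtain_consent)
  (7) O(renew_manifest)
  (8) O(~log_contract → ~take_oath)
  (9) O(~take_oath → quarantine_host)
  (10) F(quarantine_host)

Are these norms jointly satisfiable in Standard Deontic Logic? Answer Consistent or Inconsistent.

Premise 6 is O(~lower_boom → ~obtain_consent); even if O(~obtain_consent) held, inferring O(~lower_boom) would be affirming the consequent — invalid.
So O(~lower_boom) is not derivable, and the apparent clash with O(lower_boom) does not arise.
A world satisfying every obligation exists (e.g. flag_record=true, log_contract=true, lower_boom=true, notify_badge=false, obtain_consent=false, quarantine_host=false, renew_manifest=true, take_oath=true, waive_dossier=false); no atom is both obligatory and forbidden, so the set is consistent.

Consistent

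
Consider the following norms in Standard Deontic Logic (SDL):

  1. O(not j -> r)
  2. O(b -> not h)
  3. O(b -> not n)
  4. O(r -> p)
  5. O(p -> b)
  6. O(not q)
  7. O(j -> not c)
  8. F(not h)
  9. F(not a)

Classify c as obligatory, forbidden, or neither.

Premise 8 is F(not h), i.e. O(h).
Premise 2 is O(b -> not h); contrapositively O(h -> not b). Since O(h) holds, K gives O(not b).
The contrapositive of premise 5 (O(p -> b)) is O(not b -> not p), and O(not b) is already established, so O(not p).
The contrapositive of premise 4 (O(r -> p)) is O(not p -> not r), and O(not p) is already established, so O(not r).
The contrapositive of premise 1 (O(not j -> r)) is O(not r -> j), and O(not r) is already established, so O(j).
From O(j) and premise 7, O(j -> not c), we obtain O(not c).
Premises 3, 6, 9 do not contribute to this derivation.
Thus O(not c), which is F(c): c is forbidden.

Forbidden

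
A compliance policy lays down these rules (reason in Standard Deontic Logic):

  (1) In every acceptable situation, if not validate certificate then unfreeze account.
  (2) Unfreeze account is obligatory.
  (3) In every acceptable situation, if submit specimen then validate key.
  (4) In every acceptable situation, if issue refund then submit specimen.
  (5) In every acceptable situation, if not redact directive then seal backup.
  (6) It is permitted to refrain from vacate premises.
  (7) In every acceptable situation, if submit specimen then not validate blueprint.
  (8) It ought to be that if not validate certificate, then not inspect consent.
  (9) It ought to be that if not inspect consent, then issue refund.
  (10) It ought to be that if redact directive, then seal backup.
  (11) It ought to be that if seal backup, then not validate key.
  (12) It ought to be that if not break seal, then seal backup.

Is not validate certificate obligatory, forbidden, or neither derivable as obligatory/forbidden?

Premises 10 and 5 cover both cases: O(redact_directive → seal_backup) and O(¬redact_directive → seal_backup). Since redact_directive ∨ ¬redact_directive is a tautology, O(seal_backup) follows.
Applying K to premise 11 (O(seal_backup → ¬validate_key)) and O(seal_backup) yields O(¬validate_key).
The contrapositive of premise 3 (O(submit_specimen → validate_key)) is O(¬validate_key → ¬submit_specimen), and O(¬validate_key) is already established, so O(¬submit_specimen).
The contrapositive of premise 4 (O(issue_refund → submit_specimen)) is O(¬submit_specimen → ¬issue_refund), and O(¬submit_specimen) is already established, so O(¬issue_refund).
The contrapositive of premise 9 (O(¬inspect_consent → issue_refund)) is O(¬issue_refund → inspect_consent), and O(¬issue_refund) is already established, so O(inspect_consent).
Premise 8 is O(¬validate_certificate → ¬inspect_consent); contrapositively O(inspect_consent → validate_certificate). Since O(inspect_consent) holds, K gives O(validate_certificate).
Premises 1, 2, 6, 7, 12 do not contribute to this derivation.
Thus O(validate_certificate), which is F(¬validate_certificate): ¬validate_certificate is forbidden.

Forbidden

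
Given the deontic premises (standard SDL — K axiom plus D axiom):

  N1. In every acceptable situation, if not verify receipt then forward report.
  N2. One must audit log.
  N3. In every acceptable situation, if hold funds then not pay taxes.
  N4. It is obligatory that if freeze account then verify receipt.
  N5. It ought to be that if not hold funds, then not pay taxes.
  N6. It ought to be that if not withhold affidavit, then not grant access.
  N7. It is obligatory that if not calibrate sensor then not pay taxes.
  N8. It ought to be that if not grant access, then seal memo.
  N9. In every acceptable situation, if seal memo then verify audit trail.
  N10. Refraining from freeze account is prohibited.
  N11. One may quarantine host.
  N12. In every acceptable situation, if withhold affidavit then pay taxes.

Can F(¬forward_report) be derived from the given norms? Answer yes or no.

Premise 1 is O(¬verify_receipt → forward_report), but O(¬verify_receipt) is not derivable from the premises, so it does not yield O(forward_report).
No other premise forces O(forward_report). An ideal world satisfying every premise can still have ¬forward_report true, so F(¬forward_report) is not derivable.

No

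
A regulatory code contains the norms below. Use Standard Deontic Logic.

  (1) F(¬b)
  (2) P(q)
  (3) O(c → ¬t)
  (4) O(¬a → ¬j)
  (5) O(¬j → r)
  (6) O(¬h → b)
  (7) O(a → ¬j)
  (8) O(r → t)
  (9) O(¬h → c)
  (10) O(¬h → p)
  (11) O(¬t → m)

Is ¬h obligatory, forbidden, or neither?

Forbidden

Premises 7 and 4 are O(a → ¬j) and O(¬a → ¬j); every ideal world satisfies a or ¬a, so in either case ¬j holds — hence O(¬j).
Premise 5 is O(¬j → r); since O(¬j), deontic closure gives O(r).
Applying K to premise 8 (O(r → t)) and O(r) yields O(t).
Premise 3, O(c → ¬t), contraposes to O(t → ¬c); with O(t) we get O(¬c).
Premise 9, O(¬h → c), contraposes to O(¬c → h); with O(¬c) we get O(h).
Premises 1, 2, 6, 10, 11 do not contribute to this derivation.
Thus O(h), which is F(¬h): ¬h is forbidden.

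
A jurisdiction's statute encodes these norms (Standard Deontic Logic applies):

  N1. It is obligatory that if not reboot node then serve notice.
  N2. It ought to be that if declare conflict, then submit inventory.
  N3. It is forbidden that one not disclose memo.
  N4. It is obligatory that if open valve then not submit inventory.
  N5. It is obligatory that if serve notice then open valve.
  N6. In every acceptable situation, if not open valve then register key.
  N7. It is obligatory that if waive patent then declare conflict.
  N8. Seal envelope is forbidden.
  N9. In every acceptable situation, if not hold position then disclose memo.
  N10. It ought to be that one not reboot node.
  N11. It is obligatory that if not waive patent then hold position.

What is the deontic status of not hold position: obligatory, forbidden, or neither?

Forbidden

From premise 10 we have O(¬reboot_node).
With premise 1, O(¬reboot_node → serve_notice), the K-axiom yields O(serve_notice).
Premise 5 is O(serve_notice → open_valve); since O(serve_notice), deontic closure gives O(open_valve).
With premise 4, O(open_valve → ¬submit_inventory), the K-axiom yields O(¬submit_inventory).
Premise 2 is O(declare_conflict → submit_inventory); contrapositively O(¬submit_inventory → ¬declare_conflict). Since O(¬submit_inventory) holds, K gives O(¬declare_conflict).
The contrapositive of premise 7 (O(waive_patent → declare_conflict)) is O(¬declare_conflict → ¬waive_patent), and O(¬declare_conflict) is already established, so O(¬waive_patent).
Premise 11 is O(¬waive_patent → hold_position); since O(¬waive_patent), deontic closure gives O(hold_position).
Premises 3, 6, 8, 9 do not contribute to this derivation.
Thus O(hold_position), which is F(¬hold_position): ¬hold_position is forbidden.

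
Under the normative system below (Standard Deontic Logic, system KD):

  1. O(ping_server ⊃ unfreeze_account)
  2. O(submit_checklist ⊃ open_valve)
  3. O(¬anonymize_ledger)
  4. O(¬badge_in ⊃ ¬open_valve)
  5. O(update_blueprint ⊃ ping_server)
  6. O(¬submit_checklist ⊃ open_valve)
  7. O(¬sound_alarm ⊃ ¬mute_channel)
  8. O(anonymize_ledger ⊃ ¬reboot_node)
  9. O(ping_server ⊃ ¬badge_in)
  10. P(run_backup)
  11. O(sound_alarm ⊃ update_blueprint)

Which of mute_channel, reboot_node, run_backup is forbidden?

mute_channel

By case analysis on ¬submit_checklist: premise 6 gives O(¬submit_checklist ⊃ open_valve) and premise 2 gives O(submit_checklist ⊃ open_valve), so O(open_valve) either way.
Premise 4, O(¬badge_in ⊃ ¬open_valve), contraposes to O(open_valve ⊃ badge_in); with O(open_valve) we get O(badge_in).
The contrapositive of premise 9 (O(ping_server ⊃ ¬badge_in)) is O(badge_in ⊃ ¬ping_server), and O(badge_in) is already established, so O(¬ping_server).
Premise 5 is O(update_blueprint ⊃ ping_server); contrapositively O(¬ping_server ⊃ ¬update_blueprint). Since O(¬ping_server) holds, K gives O(¬update_blueprint).
Premise 11 is O(sound_alarm ⊃ update_blueprint); contrapositively O(¬update_blueprint ⊃ ¬sound_alarm). Since O(¬update_blueprint) holds, K gives O(¬sound_alarm).
With premise 7, O(¬sound_alarm ⊃ ¬mute_channel), the K-axiom yields O(¬mute_channel).
So O(¬mute_channel) holds, i.e. mute_channel is forbidden. None of the other listed options is forbidden under the premises.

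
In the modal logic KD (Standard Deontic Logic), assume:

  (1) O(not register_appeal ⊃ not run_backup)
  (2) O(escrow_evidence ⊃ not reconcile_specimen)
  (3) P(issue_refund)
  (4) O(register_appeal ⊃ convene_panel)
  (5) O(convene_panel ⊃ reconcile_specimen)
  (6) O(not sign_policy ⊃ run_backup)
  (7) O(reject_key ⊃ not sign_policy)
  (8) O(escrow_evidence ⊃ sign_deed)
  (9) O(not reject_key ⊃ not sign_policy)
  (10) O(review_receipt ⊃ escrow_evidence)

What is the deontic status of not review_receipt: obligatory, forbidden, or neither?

Premises 9 and 7 cover both cases: O(not reject_key ⊃ not sign_policy) and O(reject_key ⊃ not sign_policy). Since not reject_key ∨ reject_key is a tautology, O(not sign_policy) follows.
Applying K to premise 6 (O(not sign_policy ⊃ run_backup)) and O(not sign_policy) yields O(run_backup).
The contrapositive of premise 1 (O(not register_appeal ⊃ not run_backup)) is O(run_backup ⊃ register_appeal), and O(run_backup) is already established, so O(register_appeal).
From O(register_appeal) and premise 4, O(register_appeal ⊃ convene_panel), we obtain O(convene_panel).
From O(convene_panel) and premise 5, O(convene_panel ⊃ reconcile_specimen), we obtain O(reconcile_specimen).
The contrapositive of premise 2 (O(escrow_evidence ⊃ not reconcile_specimen)) is O(reconcile_specimen ⊃ not escrow_evidence), and O(reconcile_specimen) is already established, so O(not escrow_evidence).
Premise 10, O(review_receipt ⊃ escrow_evidence), contraposes to O(not escrow_evidence ⊃ not review_receipt); with O(not escrow_evidence) we get O(not review_receipt).
Premises 3, 8 do not contribute to this derivation.
Hence not review_receipt is obligatory.

Obligatory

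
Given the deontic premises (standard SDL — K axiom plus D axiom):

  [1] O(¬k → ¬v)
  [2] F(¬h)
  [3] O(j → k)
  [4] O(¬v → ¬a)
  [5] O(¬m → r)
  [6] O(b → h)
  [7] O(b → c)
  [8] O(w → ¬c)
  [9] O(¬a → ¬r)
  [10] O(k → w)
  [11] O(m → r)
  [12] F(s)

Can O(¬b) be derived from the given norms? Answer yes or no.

Yes

By case analysis on ¬m: premise 5 gives O(¬m → r) and premise 11 gives O(m → r), so O(r) either way.
Premise 9, O(¬a → ¬r), contraposes to O(r → a); with O(r) we get O(a).
The contrapositive of premise 4 (O(¬v → ¬a)) is O(a → v), and O(a) is already established, so O(v).
The contrapositive of premise 1 (O(¬k → ¬v)) is O(v → k), and O(v) is already established, so O(k).
Applying K to premise 10 (O(k → w)) and O(k) yields O(w).
With premise 8, O(w → ¬c), the K-axiom yields O(¬c).
The contrapositive of premise 7 (O(b → c)) is O(¬c → ¬b), and O(¬c) is already established, so O(¬b).
Premises 2, 3, 6, 12 do not contribute to this derivation.
So O(¬b) follows.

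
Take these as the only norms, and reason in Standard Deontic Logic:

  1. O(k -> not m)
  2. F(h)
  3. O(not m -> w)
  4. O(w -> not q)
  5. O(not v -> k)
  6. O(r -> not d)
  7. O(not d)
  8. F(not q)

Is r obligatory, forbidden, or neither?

Premise 6 is O(r -> not d); even if O(not d) held, inferring O(r) would be affirming the consequent — invalid.
No premise or chain of K-axiom applications forces O(r), and none forces O(not r). So r is neither obligatory nor forbidden under these norms.

Neither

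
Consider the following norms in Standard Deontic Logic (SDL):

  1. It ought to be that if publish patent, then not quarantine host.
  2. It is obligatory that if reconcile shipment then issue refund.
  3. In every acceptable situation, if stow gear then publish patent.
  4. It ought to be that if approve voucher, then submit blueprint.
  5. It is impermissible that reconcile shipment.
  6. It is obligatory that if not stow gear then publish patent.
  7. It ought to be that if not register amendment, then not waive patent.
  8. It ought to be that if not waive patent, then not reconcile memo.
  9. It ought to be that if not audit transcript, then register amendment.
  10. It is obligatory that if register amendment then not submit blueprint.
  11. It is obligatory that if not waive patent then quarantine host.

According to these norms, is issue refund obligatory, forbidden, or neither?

Neither

Premise 2 is O(reconcile_shipment → issue_refund), but O(reconcile_shipment) is not derivable from the premises, so it does not yield O(issue_refund).
No premise or chain of K-axiom applications forces O(issue_refund), and none forces O(¬issue_refund). So issue_refund is neither obligatory nor forbidden under these norms.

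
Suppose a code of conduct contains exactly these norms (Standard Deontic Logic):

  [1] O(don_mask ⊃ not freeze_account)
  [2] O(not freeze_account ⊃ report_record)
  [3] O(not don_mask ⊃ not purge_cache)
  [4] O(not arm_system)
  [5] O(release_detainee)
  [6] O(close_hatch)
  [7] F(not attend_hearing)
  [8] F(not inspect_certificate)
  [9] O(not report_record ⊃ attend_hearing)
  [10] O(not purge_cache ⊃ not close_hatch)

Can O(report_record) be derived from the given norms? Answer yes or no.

Yes

Premise 6 states O(close_hatch) outright.
Premise 10, O(not purge_cache ⊃ not close_hatch), contraposes to O(close_hatch ⊃ purge_cache); with O(close_hatch) we get O(purge_cache).
The contrapositive of premise 3 (O(not don_mask ⊃ not purge_cache)) is O(purge_cache ⊃ don_mask), and O(purge_cache) is already established, so O(don_mask).
From O(don_mask) and premise 1, O(don_mask ⊃ not freeze_account), we obtain O(not freeze_account).
With premise 2, O(not freeze_account ⊃ report_record), the K-axiom yields O(report_record).
Premises 4, 5, 7, 8, 9 do not contribute to this derivation.
So O(report_record) follows.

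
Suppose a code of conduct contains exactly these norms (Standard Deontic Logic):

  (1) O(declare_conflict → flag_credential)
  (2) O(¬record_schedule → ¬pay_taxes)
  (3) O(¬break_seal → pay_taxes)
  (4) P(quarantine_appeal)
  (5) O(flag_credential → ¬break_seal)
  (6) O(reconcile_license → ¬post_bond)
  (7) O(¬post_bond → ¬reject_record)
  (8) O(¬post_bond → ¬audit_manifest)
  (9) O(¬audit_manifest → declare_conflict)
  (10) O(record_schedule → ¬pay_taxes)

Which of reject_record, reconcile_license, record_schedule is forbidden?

By case analysis on record_schedule: premise 10 gives O(record_schedule → ¬pay_taxes) and premise 2 gives O(¬record_schedule → ¬pay_taxes), so O(¬pay_taxes) either way.
Premise 3, O(¬break_seal → pay_taxes), contraposes to O(¬pay_taxes → break_seal); with O(¬pay_taxes) we get O(break_seal).
Premise 5, O(flag_credential → ¬break_seal), contraposes to O(break_seal → ¬flag_credential); with O(break_seal) we get O(¬flag_credential).
The contrapositive of premise 1 (O(declare_conflict → flag_credential)) is O(¬flag_credential → ¬declare_conflict), and O(¬flag_credential) is already established, so O(¬declare_conflict).
Premise 9, O(¬audit_manifest → declare_conflict), contraposes to O(¬declare_conflict → audit_manifest); with O(¬declare_conflict) we get O(audit_manifest).
Premise 8 is O(¬post_bond → ¬audit_manifest); contrapositively O(audit_manifest → post_bond). Since O(audit_manifest) holds, K gives O(post_bond).
The contrapositive of premise 6 (O(reconcile_license → ¬post_bond)) is O(post_bond → ¬reconcile_license), and O(post_bond) is already established, so O(¬reconcile_license).
So O(¬reconcile_license) holds, i.e. reconcile_license is forbidden. None of the other listed options is forbidden under the premises.

reconcile_license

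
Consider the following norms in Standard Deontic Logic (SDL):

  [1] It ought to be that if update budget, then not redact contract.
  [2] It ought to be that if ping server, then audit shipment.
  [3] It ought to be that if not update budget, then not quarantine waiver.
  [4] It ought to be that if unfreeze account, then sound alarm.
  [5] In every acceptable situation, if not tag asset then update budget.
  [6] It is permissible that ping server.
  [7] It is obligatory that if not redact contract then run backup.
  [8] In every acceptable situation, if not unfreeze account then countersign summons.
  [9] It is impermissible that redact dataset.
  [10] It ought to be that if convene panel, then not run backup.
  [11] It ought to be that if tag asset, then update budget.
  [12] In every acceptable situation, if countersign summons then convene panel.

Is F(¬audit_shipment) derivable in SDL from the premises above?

No

Premise 2 is O(ping_server → audit_shipment), but O(ping_server) is not derivable from the premises (the permission P(ping_server) asserts only ¬O(¬ping_server), not O(ping_server)), so it does not yield O(audit_shipment).
No other premise forces O(audit_shipment). An ideal world satisfying every premise can still have ¬audit_shipment true, so F(¬audit_shipment) is not derivable.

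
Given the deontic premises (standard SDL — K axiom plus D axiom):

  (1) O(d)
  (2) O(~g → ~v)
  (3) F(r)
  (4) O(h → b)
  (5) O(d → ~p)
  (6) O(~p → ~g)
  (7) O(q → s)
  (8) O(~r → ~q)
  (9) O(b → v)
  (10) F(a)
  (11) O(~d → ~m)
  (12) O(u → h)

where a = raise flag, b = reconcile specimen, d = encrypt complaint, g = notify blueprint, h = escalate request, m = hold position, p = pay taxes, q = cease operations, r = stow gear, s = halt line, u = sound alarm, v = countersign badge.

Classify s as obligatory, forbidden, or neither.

Premise 7 is O(q → s), but O(q) is not derivable from the premises, so it does not yield O(s).
No premise or chain of K-axiom applications forces O(s), and none forces O(~s). So s is neither obligatory nor forbidden under these norms.

Neither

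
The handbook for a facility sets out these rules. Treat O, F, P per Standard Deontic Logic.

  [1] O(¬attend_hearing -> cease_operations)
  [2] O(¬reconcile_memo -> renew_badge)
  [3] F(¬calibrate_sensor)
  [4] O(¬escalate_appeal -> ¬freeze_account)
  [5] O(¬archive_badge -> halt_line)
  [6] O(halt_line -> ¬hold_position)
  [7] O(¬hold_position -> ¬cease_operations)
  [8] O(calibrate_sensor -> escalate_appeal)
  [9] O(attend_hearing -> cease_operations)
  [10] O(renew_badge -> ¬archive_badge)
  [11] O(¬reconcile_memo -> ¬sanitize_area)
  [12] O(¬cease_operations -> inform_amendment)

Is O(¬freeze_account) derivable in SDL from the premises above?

Premise 4 is O(¬escalate_appeal -> ¬freeze_account), but O(¬escalate_appeal) is not derivable from the premises, so it does not yield O(¬freeze_account).
No other premise forces O(¬freeze_account). An ideal world satisfying every premise can still have ¬freeze_account false, so O(¬freeze_account) is not derivable.

No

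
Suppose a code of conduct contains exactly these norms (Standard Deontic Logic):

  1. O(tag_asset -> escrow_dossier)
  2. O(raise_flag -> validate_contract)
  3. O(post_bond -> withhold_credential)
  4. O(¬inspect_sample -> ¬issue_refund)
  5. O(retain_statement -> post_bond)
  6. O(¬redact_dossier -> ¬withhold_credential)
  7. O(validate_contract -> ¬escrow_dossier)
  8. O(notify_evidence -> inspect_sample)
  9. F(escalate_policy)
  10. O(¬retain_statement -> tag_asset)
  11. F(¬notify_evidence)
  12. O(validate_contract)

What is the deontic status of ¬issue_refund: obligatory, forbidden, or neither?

Premise 4 is O(¬inspect_sample -> ¬issue_refund), but O(¬inspect_sample) is not derivable from the premises, so it does not yield O(¬issue_refund).
No premise or chain of K-axiom applications forces O(¬issue_refund), and none forces O(issue_refund). So ¬issue_refund is neither obligatory nor forbidden under these norms.

Neither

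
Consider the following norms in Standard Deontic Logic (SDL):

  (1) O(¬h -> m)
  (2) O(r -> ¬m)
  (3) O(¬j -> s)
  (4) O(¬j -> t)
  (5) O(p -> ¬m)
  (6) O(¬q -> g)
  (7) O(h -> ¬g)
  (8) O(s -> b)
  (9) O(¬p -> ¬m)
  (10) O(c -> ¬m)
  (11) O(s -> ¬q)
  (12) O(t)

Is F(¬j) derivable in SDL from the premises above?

Yes

Premises 9 and 5 are O(¬p -> ¬m) and O(p -> ¬m); every ideal world satisfies ¬p or p, so in either case ¬m holds — hence O(¬m).
Premise 1 is O(¬h -> m); contrapositively O(¬m -> h). Since O(¬m) holds, K gives O(h).
With premise 7, O(h -> ¬g), the K-axiom yields O(¬g).
Premise 6, O(¬q -> g), contraposes to O(¬g -> q); with O(¬g) we get O(q).
Premise 11 is O(s -> ¬q); contrapositively O(q -> ¬s). Since O(q) holds, K gives O(¬s).
Premise 3, O(¬j -> s), contraposes to O(¬s -> j); with O(¬s) we get O(j).
Premises 2, 4, 8, 10, 12 do not contribute to this derivation.
So O(j) holds, i.e. F(¬j). The claim follows.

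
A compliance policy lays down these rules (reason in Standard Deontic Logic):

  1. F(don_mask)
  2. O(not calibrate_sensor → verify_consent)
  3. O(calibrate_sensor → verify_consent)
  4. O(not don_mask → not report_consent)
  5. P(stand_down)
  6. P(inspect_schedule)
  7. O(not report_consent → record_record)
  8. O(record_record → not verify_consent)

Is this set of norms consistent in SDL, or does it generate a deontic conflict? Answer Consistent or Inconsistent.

Premises 3 and 2 are O(calibrate_sensor → verify_consent) and O(not calibrate_sensor → verify_consent); every ideal world satisfies calibrate_sensor or not calibrate_sensor, so in either case verify_consent holds — hence O(verify_consent).
Premise 8, O(record_record → not verify_consent), contraposes to O(verify_consent → not record_record); with O(verify_consent) we get O(not record_record).
Premise 7, O(not report_consent → record_record), contraposes to O(not record_record → report_consent); with O(not record_record) we get O(report_consent).
Premise 4 is O(not don_mask → not report_consent); contrapositively O(report_consent → don_mask). Since O(report_consent) holds, K gives O(don_mask).
However, F(don_mask) at premise 1 amounts to O(not don_mask).
We now have both O(don_mask) and O(not don_mask) — don_mask is simultaneously obligatory and forbidden, violating the D-axiom.

Inconsistent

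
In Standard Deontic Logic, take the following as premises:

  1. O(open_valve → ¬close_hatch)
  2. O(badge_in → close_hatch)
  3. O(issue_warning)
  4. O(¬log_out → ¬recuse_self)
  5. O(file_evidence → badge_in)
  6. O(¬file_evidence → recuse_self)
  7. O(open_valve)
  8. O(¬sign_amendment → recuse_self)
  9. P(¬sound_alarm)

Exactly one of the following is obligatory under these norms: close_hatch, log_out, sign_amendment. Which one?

From premise 7 we have O(open_valve).
Premise 1 is O(open_valve → ¬close_hatch); since O(open_valve), deontic closure gives O(¬close_hatch).
Premise 2 is O(badge_in → close_hatch); contrapositively O(¬close_hatch → ¬badge_in). Since O(¬close_hatch) holds, K gives O(¬badge_in).
Premise 5 is O(file_evidence → badge_in); contrapositively O(¬badge_in → ¬file_evidence). Since O(¬badge_in) holds, K gives O(¬file_evidence).
Applying K to premise 6 (O(¬file_evidence → recuse_self)) and O(¬file_evidence) yields O(recuse_self).
Premise 4, O(¬log_out → ¬recuse_self), contraposes to O(recuse_self → log_out); with O(recuse_self) we get O(log_out).
So O(log_out) holds — log_out is obligatory. None of the other listed options is made obligatory by any chain of premises.

log_out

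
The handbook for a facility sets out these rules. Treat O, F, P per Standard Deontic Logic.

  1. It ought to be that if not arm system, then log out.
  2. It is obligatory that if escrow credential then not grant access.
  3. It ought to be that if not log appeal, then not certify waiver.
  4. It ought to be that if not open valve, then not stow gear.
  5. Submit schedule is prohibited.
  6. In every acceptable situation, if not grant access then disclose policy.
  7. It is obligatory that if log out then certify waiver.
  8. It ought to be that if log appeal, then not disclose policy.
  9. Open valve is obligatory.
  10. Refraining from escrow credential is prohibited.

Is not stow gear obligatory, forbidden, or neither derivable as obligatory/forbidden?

Neither

Premise 4 is O(¬open_valve → ¬stow_gear), but O(¬open_valve) is not derivable from the premises, so it does not yield O(¬stow_gear).
No premise or chain of K-axiom applications forces O(¬stow_gear), and none forces O(stow_gear). So ¬stow_gear is neither obligatory nor forbidden under these norms.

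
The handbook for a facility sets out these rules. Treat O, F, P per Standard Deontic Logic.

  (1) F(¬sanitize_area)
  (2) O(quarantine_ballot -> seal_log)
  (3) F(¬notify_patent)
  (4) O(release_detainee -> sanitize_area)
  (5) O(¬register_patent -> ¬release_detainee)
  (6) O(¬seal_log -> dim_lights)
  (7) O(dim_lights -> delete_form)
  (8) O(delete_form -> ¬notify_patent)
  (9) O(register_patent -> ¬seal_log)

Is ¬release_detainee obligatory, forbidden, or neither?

Obligatory

Premise 3 is F(¬notify_patent), i.e. O(notify_patent).
The contrapositive of premise 8 (O(delete_form -> ¬notify_patent)) is O(notify_patent -> ¬delete_form), and O(notify_patent) is already established, so O(¬delete_form).
Premise 7, O(dim_lights -> delete_form), contraposes to O(¬delete_form -> ¬dim_lights); with O(¬delete_form) we get O(¬dim_lights).
The contrapositive of premise 6 (O(¬seal_log -> dim_lights)) is O(¬dim_lights -> seal_log), and O(¬dim_lights) is already established, so O(seal_log).
Premise 9, O(register_patent -> ¬seal_log), contraposes to O(seal_log -> ¬register_patent); with O(seal_log) we get O(¬register_patent).
Applying K to premise 5 (O(¬register_patent -> ¬release_detainee)) and O(¬register_patent) yields O(¬release_detainee).
Premises 1, 2, 4 do not contribute to this derivation.
Hence ¬release_detainee is obligatory.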